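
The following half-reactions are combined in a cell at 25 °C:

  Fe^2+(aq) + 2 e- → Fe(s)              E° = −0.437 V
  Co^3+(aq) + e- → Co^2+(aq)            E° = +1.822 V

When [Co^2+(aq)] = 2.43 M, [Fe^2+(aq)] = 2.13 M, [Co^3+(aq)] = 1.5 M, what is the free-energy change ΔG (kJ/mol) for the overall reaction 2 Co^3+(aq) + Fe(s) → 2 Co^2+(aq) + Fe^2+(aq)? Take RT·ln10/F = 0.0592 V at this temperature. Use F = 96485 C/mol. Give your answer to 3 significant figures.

E°cell = +1.822 − (−0.437) = +2.259 V; the balanced reaction transfers n = 2 electrons.
The reaction quotient is ([Co^2+(aq)]^2·[Fe^2+(aq)]) / [Co^3+(aq)]^2 = 5.59; by Nernst, E = +2.259 − (0.0592/2)(0.747) = +2.2369 V.
ΔG = −nFE = −(2)(96485)(+2.2369) J/mol = −432 kJ/mol.

−432 kJ/mol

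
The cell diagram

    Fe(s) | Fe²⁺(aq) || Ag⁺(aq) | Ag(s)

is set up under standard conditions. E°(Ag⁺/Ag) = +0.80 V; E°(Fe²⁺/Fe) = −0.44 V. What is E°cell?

By convention the left-hand electrode in cell notation is the anode (oxidation) and the right-hand electrode is the cathode (reduction).
E°cell = E°(right) − E°(left) = +0.80 − (−0.44) = +1.24 V.

+1.24 V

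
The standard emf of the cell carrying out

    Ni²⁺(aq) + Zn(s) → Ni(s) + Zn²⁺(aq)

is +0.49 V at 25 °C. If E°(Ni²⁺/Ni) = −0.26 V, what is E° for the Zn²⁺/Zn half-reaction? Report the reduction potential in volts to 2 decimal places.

In the reaction as written the Ni²⁺/Ni couple is reduced (cathode) and Zn²⁺/Zn is oxidized (anode), so E°cell = E°(Ni²⁺/Ni) − E°(Zn²⁺/Zn).
E°(Zn²⁺/Zn) = E°(cathode) − E°cell = −0.26 − (+0.49) = −0.75 V.

−0.75 V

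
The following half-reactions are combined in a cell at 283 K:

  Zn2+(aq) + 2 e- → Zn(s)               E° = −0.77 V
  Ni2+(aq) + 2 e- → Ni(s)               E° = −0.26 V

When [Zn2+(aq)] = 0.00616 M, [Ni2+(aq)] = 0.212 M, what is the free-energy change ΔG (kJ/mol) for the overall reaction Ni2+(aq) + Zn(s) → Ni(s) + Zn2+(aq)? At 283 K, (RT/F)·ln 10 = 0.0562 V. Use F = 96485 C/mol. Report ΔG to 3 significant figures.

With Ni²⁺/Ni reduced at the cathode, E°cell = −0.26 − (−0.77) = +0.51 V and n = 2.
Q = [Zn2+(aq)] / [Ni2+(aq)] = 0.0291, so log Q = −1.537 and E = +0.51 − (0.0562/2)(−1.537) = +0.5532 V.
Finally ΔG = −nFE = −(2)(96485 C/mol)(+0.5532 V) = −107 kJ/mol.

−107 kJ/mol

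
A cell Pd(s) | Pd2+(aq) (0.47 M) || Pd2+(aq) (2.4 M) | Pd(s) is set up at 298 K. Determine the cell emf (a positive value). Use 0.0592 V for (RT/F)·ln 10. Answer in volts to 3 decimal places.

For a concentration cell E°cell = 0, since both electrodes use the same couple.
The compartment with the higher Pd2+(aq) concentration (2.4 M) acts as the cathode; ions are reduced there and produced at the dilute (0.47 M) anode.
With n = 2, Ecell = −(0.0592/2)·log([dilute]/[conc]) = −(0.0592/2)·log(0.47/2.4) = +0.021 V.

0.021 V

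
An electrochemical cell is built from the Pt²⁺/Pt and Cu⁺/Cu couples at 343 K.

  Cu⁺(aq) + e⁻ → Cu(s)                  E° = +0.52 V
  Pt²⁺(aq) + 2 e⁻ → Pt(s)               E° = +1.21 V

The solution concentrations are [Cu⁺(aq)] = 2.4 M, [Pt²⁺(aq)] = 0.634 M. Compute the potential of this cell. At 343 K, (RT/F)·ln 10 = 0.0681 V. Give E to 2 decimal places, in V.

+0.66 V

Pt²⁺/Pt is reduced (cathode, E° = +1.21 V) and Cu⁺/Cu is oxidized (anode).
E°cell = E°cat − E°an = +1.21 − (+0.52) = +0.69 V; n = 2.
For the overall reaction Pt²⁺(aq) + 2 Cu(s) → Pt(s) + 2 Cu⁺(aq), Q = [Cu⁺(aq)]^2 / [Pt²⁺(aq)] = 9.09, giving log Q = 0.958.
Applying E = E° − (RT ln10/nF)·log Q gives +0.69 − (0.0681/2)(0.958) = +0.66 V.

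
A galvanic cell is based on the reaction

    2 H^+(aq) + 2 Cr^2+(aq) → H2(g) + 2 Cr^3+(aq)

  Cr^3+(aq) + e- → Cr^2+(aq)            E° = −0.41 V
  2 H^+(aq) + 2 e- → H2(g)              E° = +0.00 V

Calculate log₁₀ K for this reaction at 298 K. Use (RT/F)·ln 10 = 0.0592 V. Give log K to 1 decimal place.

log K = 13.9

The 2H⁺/H₂ couple is reduced (cathode); E°cell = +0.00 − (−0.41) = +0.41 V with n = 2.
At equilibrium E = 0, so log K = nE°cell / 0.0592 = (2)(+0.41) / 0.0592 = 13.9.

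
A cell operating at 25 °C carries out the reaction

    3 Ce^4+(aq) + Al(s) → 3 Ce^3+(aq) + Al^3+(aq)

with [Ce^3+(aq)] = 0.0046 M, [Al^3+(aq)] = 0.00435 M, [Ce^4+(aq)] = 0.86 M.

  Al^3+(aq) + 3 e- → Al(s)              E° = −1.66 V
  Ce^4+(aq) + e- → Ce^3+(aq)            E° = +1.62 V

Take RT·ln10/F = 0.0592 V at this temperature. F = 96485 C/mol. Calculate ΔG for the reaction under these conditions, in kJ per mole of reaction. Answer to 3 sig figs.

E°cell = +1.62 − (−1.66) = +3.28 V; the balanced reaction transfers n = 3 electrons.
Q = ([Ce^3+(aq)]^3·[Al^3+(aq)]) / [Ce^4+(aq)]^3 = 6.66×10^−10, so log Q = −9.177 and E = +3.28 − (0.0592/3)(−9.177) = +3.4611 V.
Finally ΔG = −nFE = −(3)(96485 C/mol)(+3.4611 V) = −1000 kJ/mol.

−1000 kJ/mol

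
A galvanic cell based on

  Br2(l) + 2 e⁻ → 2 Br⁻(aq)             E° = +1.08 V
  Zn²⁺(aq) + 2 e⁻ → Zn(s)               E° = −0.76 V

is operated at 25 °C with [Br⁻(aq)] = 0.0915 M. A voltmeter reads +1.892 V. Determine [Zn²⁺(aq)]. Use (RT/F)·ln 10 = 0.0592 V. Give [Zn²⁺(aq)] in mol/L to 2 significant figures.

The Br₂/Br⁻ couple has the larger reduction potential, so it is the cathode: E°cell = +1.08 − (−0.76) = +1.84 V and n = 2.
Since E = E° − (0.0592/n)·log Q, log Q = n(E° − E)/0.0592 = −1.757.
Balancing electrons gives Br2(l) + Zn(s) → 2 Br⁻(aq) + Zn²⁺(aq); thus Q = [Br⁻(aq)]^2·[Zn²⁺(aq)].
Solving for the unknown gives log [Zn²⁺(aq)] = 0.320, so [Zn²⁺(aq)] ≈ 2.1 M.

2.1 M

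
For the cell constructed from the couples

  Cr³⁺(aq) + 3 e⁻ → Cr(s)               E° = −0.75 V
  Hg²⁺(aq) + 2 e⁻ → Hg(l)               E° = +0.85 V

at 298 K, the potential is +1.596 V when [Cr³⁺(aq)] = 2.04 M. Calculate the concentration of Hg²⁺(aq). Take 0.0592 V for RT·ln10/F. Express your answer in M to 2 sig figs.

1.2 M

The Hg²⁺/Hg couple has the larger reduction potential, so it is the cathode: E°cell = +0.85 − (−0.75) = +1.60 V and n = 6.
Rearranging E = E° − (0.0592/n)·log Q gives log Q = 6(+1.60 − (+1.596))/0.0592 = 0.405.
The balanced reaction is 3 Hg²⁺(aq) + 2 Cr(s) → 3 Hg(l) + 2 Cr³⁺(aq), so Q = [Cr³⁺(aq)]^2 / [Hg²⁺(aq)]^3.
Substituting the known concentrations and solving, log [Hg²⁺(aq)] = 0.071 and [Hg²⁺(aq)] = 1.2 M.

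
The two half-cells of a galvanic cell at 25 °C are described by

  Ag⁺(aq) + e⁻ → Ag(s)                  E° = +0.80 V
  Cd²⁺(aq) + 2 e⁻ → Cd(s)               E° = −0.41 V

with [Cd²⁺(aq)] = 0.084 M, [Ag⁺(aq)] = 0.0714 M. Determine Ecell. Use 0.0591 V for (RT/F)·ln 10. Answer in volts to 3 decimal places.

+1.174 V

Since E°(Ag⁺/Ag) > E°(Cd²⁺/Cd), Ag⁺/Ag serves as the cathode.
E°cell = E°cat − E°an = +0.80 − (−0.41) = +1.21 V; n = 2.
Balancing gives 2 Ag⁺(aq) + Cd(s) → 2 Ag(s) + Cd²⁺(aq); hence Q = [Cd²⁺(aq)] / [Ag⁺(aq)]^2 = 16.5 (log Q = 1.217).
E = E° − (0.0591/n)·log Q = +1.21 − (0.0591/2)(1.217) = +1.174 V.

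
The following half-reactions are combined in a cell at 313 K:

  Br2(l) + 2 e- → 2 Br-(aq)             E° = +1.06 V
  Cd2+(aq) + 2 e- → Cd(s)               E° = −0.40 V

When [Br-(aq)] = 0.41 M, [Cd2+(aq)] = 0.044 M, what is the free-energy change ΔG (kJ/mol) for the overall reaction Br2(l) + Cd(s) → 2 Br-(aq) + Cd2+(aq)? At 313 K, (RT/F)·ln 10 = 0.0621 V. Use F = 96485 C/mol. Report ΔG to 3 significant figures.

−295 kJ/mol

E°cell = +1.06 − (−0.40) = +1.46 V; the balanced reaction transfers n = 2 electrons.
The reaction quotient is [Br-(aq)]^2·[Cd2+(aq)] = 0.0074; by Nernst, E = +1.46 − (0.0621/2)(−2.131) = +1.5262 V.
Finally ΔG = −nFE = −(2)(96485 C/mol)(+1.5262 V) = −295 kJ/mol.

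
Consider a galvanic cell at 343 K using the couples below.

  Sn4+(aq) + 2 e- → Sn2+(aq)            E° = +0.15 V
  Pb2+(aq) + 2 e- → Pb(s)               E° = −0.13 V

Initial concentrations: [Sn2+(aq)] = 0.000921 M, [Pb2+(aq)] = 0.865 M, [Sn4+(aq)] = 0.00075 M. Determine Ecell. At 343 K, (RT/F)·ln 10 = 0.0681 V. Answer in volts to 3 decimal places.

+0.279 V

The Sn⁴⁺/Sn²⁺ couple has the more positive E°, so it is the cathode; Pb²⁺/Pb is the anode.
E°cell = E°cat − E°an = +0.15 − (−0.13) = +0.28 V; n = 2.
Balancing gives Sn4+(aq) + Pb(s) → Sn2+(aq) + Pb2+(aq); hence Q = ([Sn2+(aq)]·[Pb2+(aq)]) / [Sn4+(aq)] = 1.06 (log Q = 0.026).
E = E° − (0.0681/n)·log Q = +0.28 − (0.0681/2)(0.026) = +0.279 V.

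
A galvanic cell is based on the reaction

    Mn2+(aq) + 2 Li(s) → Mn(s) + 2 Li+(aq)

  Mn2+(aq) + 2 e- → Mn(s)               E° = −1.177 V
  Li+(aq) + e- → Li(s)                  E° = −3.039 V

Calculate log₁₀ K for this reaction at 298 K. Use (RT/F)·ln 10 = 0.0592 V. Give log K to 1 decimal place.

The Mn²⁺/Mn couple is reduced (cathode); E°cell = −1.177 − (−3.039) = +1.862 V with n = 2.
At equilibrium E = 0, so log K = nE°cell / 0.0592 = (2)(+1.862) / 0.0592 = 62.9.

log K = 62.9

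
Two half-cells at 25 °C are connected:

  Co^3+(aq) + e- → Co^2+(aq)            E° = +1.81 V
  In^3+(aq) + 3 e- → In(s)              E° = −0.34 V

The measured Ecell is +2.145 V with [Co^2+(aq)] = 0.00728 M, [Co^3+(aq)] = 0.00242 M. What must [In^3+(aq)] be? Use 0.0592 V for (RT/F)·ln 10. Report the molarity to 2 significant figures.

Co³⁺/Co²⁺ is the cathode (higher E°); E°cell = +1.81 − (−0.34) = +2.15 V with n = 3.
Rearranging E = E° − (0.0592/n)·log Q gives log Q = 3(+2.15 − (+2.145))/0.0592 = 0.253.
Balancing electrons gives 3 Co^3+(aq) + In(s) → 3 Co^2+(aq) + In^3+(aq); thus Q = ([Co^2+(aq)]^3·[In^3+(aq)]) / [Co^3+(aq)]^3.
Isolating [In^3+(aq)] in Q = 10^{0.253} yields log [In^3+(aq)] = −1.182, i.e. 0.066 M.

0.066 M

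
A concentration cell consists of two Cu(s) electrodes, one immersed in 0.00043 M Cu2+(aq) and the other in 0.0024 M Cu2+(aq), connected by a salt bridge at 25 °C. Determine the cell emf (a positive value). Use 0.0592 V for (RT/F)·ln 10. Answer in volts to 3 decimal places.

For a concentration cell E°cell = 0, since both electrodes use the same couple.
The compartment with the higher Cu2+(aq) concentration (0.0024 M) acts as the cathode; ions are reduced there and produced at the dilute (0.00043 M) anode.
With n = 2, Ecell = −(0.0592/2)·log([dilute]/[conc]) = −(0.0592/2)·log(0.00043/0.0024) = +0.022 V.

0.022 V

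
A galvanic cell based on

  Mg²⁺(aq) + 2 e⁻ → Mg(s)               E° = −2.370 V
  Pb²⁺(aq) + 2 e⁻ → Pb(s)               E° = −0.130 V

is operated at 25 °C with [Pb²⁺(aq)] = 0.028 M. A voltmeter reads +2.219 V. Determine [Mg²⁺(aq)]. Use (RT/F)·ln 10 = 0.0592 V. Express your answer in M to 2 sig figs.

The Pb²⁺/Pb couple has the larger reduction potential, so it is the cathode: E°cell = −0.130 − (−2.370) = +2.240 V and n = 2.
From the Nernst equation, log Q = n(E° − E)/0.0592 = 2·(+2.240 − (+2.219))/0.0592 = 0.709.
For Pb²⁺(aq) + Mg(s) → Pb(s) + Mg²⁺(aq), the reaction quotient is Q = [Mg²⁺(aq)] / [Pb²⁺(aq)].
Solving for the unknown gives log [Mg²⁺(aq)] = −0.844, so [Mg²⁺(aq)] ≈ 0.14 M.

0.14 M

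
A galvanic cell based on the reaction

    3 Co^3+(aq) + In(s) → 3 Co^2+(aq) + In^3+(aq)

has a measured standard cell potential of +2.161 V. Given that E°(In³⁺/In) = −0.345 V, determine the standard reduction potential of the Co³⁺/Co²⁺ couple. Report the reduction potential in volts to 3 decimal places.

+1.816 V

In the reaction as written the Co³⁺/Co²⁺ couple is reduced (cathode) and In³⁺/In is oxidized (anode), so E°cell = E°(Co³⁺/Co²⁺) − E°(In³⁺/In).
E°(Co³⁺/Co²⁺) = E°cell + E°(anode) = +2.161 + (−0.345) = +1.816 V.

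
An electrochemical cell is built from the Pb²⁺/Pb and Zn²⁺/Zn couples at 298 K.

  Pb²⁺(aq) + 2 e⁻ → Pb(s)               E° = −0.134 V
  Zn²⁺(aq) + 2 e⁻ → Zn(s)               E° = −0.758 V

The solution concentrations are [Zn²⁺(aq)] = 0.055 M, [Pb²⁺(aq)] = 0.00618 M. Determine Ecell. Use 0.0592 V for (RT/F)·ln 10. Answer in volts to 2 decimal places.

Since E°(Pb²⁺/Pb) > E°(Zn²⁺/Zn), Pb²⁺/Pb serves as the cathode.
E°cell = −0.134 − (−0.758) = +0.624 V, with n = 2 electrons transferred.
Balancing gives Pb²⁺(aq) + Zn(s) → Pb(s) + Zn²⁺(aq); hence Q = [Zn²⁺(aq)] / [Pb²⁺(aq)] = 8.9 (log Q = 0.949).
By the Nernst equation, E = +0.624 − (0.0592/2)·(0.949) = +0.60 V.

+0.60 V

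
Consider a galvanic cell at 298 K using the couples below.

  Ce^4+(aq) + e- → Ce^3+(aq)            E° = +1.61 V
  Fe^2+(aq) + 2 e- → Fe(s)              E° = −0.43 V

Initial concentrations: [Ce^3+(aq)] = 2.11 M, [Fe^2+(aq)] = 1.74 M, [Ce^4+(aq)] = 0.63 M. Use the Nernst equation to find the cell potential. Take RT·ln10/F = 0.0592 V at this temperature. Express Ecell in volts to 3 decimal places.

The Ce⁴⁺/Ce³⁺ couple has the more positive E°, so it is the cathode; Fe²⁺/Fe is the anode.
The standard potential is +1.61 − (−0.43) = +2.04 V and the balanced reaction transfers n = 2 electrons.
The balanced reaction is 2 Ce^4+(aq) + Fe(s) → 2 Ce^3+(aq) + Fe^2+(aq), so Q = ([Ce^3+(aq)]^2·[Fe^2+(aq)]) / [Ce^4+(aq)]^2 = 19.5 and log Q = 1.290.
By the Nernst equation, E = +2.04 − (0.0592/2)·(1.290) = +2.002 V.

+2.002 V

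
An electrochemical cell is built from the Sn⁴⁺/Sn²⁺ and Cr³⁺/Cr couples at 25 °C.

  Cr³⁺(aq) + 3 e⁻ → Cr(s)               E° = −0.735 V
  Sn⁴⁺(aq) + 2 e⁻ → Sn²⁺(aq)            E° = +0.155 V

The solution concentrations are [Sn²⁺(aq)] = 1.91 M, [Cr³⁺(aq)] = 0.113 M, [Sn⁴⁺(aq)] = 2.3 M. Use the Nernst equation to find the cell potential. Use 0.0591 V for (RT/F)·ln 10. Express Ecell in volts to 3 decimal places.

The Sn⁴⁺/Sn²⁺ couple has the more positive E°, so it is the cathode; Cr³⁺/Cr is the anode.
The standard potential is +0.155 − (−0.735) = +0.890 V and the balanced reaction transfers n = 6 electrons.
Balancing gives 3 Sn⁴⁺(aq) + 2 Cr(s) → 3 Sn²⁺(aq) + 2 Cr³⁺(aq); hence Q = ([Sn²⁺(aq)]^3·[Cr³⁺(aq)]^2) / [Sn⁴⁺(aq)]^3 = 0.00731 (log Q = −2.136).
E = E° − (0.0591/n)·log Q = +0.890 − (0.0591/6)(−2.136) = +0.911 V.

+0.911 V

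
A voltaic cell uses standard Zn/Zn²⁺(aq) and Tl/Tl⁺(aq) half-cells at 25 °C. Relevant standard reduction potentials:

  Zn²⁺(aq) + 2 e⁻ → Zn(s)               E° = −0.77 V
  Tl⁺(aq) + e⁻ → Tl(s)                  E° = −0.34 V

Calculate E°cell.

+0.43 V

The Tl⁺/Tl couple has the higher E°, so Tl ion is reduced (cathode) and Zn is oxidized (anode).
E°cell = E°(cathode) − E°(anode) = −0.34 − (−0.77) = +0.43 V.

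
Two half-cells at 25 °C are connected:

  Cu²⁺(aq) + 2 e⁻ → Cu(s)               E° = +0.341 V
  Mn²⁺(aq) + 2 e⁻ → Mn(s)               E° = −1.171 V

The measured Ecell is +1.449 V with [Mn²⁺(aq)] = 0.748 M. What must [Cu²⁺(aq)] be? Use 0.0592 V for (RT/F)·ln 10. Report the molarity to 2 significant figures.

0.0056 M

With Cu²⁺/Cu at the cathode and Mn²⁺/Mn at the anode, E°cell = +0.341 − (−1.171) = +1.512 V (n = 2).
Since E = E° − (0.0592/n)·log Q, log Q = n(E° − E)/0.0592 = 2.128.
For Cu²⁺(aq) + Mn(s) → Cu(s) + Mn²⁺(aq), the reaction quotient is Q = [Mn²⁺(aq)] / [Cu²⁺(aq)].
Solving for the unknown gives log [Cu²⁺(aq)] = −2.254, so [Cu²⁺(aq)] ≈ 0.0056 M.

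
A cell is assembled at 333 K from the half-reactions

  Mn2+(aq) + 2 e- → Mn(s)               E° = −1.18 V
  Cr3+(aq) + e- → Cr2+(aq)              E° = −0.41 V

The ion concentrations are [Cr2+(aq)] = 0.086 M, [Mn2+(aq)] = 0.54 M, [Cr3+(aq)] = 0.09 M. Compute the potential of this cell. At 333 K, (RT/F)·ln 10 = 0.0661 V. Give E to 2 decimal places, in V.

Since E°(Cr³⁺/Cr²⁺) > E°(Mn²⁺/Mn), Cr³⁺/Cr²⁺ serves as the cathode.
E°cell = E°cat − E°an = −0.41 − (−1.18) = +0.77 V; n = 2.
Balancing gives 2 Cr3+(aq) + Mn(s) → 2 Cr2+(aq) + Mn2+(aq); hence Q = ([Cr2+(aq)]^2·[Mn2+(aq)]) / [Cr3+(aq)]^2 = 0.493 (log Q = −0.307).
E = E° − (0.0661/n)·log Q = +0.77 − (0.0661/2)(−0.307) = +0.78 V.

+0.78 V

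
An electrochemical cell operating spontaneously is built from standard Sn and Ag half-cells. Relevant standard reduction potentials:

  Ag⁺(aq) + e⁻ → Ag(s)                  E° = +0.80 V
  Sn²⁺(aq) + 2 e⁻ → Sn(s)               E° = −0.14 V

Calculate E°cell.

Of the two couples in this cell, the one with the more positive reduction potential is reduced at the cathode: here that is Ag⁺/Ag (+0.80 V); Sn²⁺/Sn (−0.14 V) is the anode.
E°cell = E°(cathode) − E°(anode) = +0.80 − (−0.14) = +0.94 V.

+0.94 V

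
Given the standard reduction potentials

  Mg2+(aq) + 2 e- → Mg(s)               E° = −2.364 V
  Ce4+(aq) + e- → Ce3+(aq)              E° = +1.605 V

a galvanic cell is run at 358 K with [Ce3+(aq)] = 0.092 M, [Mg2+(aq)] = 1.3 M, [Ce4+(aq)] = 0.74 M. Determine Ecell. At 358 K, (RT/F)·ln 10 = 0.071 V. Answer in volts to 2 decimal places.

+4.03 V

Ce⁴⁺/Ce³⁺ is reduced (cathode, E° = +1.605 V) and Mg²⁺/Mg is oxidized (anode).
E°cell = +1.605 − (−2.364) = +3.969 V, with n = 2 electrons transferred.
The balanced reaction is 2 Ce4+(aq) + Mg(s) → 2 Ce3+(aq) + Mg2+(aq), so Q = ([Ce3+(aq)]^2·[Mg2+(aq)]) / [Ce4+(aq)]^2 = 0.0201 and log Q = −1.697.
Applying E = E° − (RT ln10/nF)·log Q gives +3.969 − (0.071/2)(−1.697) = +4.03 V.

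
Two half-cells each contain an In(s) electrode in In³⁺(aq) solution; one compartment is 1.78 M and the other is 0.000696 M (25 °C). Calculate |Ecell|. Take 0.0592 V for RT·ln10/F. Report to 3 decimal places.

For a concentration cell E°cell = 0, since both electrodes use the same couple.
The compartment with the higher In³⁺(aq) concentration (1.78 M) acts as the cathode; ions are reduced there and produced at the dilute (0.000696 M) anode.
With n = 3, Ecell = −(0.0592/3)·log([dilute]/[conc]) = −(0.0592/3)·log(0.000696/1.78) = +0.067 V.

0.067 V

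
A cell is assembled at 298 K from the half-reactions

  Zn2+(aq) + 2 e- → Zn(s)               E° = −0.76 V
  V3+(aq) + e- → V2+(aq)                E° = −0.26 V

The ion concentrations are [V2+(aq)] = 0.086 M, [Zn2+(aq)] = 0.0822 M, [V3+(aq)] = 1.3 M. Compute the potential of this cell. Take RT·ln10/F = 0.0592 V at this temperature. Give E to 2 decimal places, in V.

V³⁺/V²⁺ is reduced (cathode, E° = −0.26 V) and Zn²⁺/Zn is oxidized (anode).
E°cell = −0.26 − (−0.76) = +0.50 V, with n = 2 electrons transferred.
The balanced reaction is 2 V3+(aq) + Zn(s) → 2 V2+(aq) + Zn2+(aq), so Q = ([V2+(aq)]^2·[Zn2+(aq)]) / [V3+(aq)]^2 = 0.00036 and log Q = −3.444.
Applying E = E° − (RT ln10/nF)·log Q gives +0.50 − (0.0592/2)(−3.444) = +0.60 V.

+0.60 V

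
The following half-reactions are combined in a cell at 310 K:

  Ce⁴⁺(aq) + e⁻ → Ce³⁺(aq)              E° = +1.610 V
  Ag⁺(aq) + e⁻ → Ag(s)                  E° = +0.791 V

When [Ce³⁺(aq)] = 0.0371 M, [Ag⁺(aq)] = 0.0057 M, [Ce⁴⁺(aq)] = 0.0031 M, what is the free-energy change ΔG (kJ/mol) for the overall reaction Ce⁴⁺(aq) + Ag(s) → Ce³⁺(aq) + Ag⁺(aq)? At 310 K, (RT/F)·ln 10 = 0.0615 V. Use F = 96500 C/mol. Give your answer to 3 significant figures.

−86.0 kJ/mol

E°cell = +1.610 − (+0.791) = +0.819 V; the balanced reaction transfers n = 1 electron.
Q = ([Ce³⁺(aq)]·[Ag⁺(aq)]) / [Ce⁴⁺(aq)] = 0.0682, so log Q = −1.166 and E = +0.819 − (0.0615/1)(−1.166) = +0.8907 V.
Then ΔG = −nFE = −1 × 96500 × +0.8907 J/mol = −86.0 kJ/mol.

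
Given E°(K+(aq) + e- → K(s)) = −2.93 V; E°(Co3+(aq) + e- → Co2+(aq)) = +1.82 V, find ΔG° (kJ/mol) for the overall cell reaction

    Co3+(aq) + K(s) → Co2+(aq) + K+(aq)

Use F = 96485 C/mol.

In the reaction as written Co3+(aq) is reduced, so the Co³⁺/Co²⁺ couple is the cathode and K⁺/K is the anode.
E°cell = +1.82 − (−2.93) = +4.75 V; balancing electrons gives n = 1.
ΔG° = −nFE°cell = −(1)(96485)(+4.75) J/mol = −458 kJ/mol.

−458 kJ/mol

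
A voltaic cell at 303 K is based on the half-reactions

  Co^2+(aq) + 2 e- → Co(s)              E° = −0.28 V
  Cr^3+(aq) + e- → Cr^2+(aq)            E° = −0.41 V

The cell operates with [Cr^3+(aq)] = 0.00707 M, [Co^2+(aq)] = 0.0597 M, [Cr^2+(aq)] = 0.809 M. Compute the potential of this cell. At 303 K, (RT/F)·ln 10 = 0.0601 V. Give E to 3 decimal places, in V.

+0.217 V

Since E°(Co²⁺/Co) > E°(Cr³⁺/Cr²⁺), Co²⁺/Co serves as the cathode.
The standard potential is −0.28 − (−0.41) = +0.13 V and the balanced reaction transfers n = 2 electrons.
The balanced reaction is Co^2+(aq) + 2 Cr^2+(aq) → Co(s) + 2 Cr^3+(aq), so Q = [Cr^3+(aq)]^2 / ([Co^2+(aq)]·[Cr^2+(aq)]^2) = 0.00128 and log Q = −2.893.
Applying E = E° − (RT ln10/nF)·log Q gives +0.13 − (0.0601/2)(−2.893) = +0.217 V.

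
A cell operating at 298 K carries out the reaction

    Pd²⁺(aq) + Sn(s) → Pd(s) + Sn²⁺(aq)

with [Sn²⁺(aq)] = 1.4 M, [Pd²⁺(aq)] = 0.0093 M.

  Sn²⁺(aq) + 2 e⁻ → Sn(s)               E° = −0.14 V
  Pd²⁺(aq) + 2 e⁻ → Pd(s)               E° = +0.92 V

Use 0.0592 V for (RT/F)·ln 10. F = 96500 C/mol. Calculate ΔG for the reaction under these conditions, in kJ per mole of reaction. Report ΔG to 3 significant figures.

E°cell = +0.92 − (−0.14) = +1.06 V; the balanced reaction transfers n = 2 electrons.
Here Q = [Sn²⁺(aq)] / [Pd²⁺(aq)] = 151 (log Q = 2.178), giving E = +1.06 − (0.0592/2)·(2.178) = +0.9955 V.
Then ΔG = −nFE = −2 × 96500 × +0.9955 J/mol = −192 kJ/mol.

−192 kJ/mol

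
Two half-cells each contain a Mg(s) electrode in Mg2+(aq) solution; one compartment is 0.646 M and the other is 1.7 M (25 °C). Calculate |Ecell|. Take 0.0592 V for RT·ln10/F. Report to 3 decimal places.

For a concentration cell E°cell = 0, since both electrodes use the same couple.
The compartment with the higher Mg2+(aq) concentration (1.7 M) acts as the cathode; ions are reduced there and produced at the dilute (0.646 M) anode.
With n = 2, Ecell = −(0.0592/2)·log([dilute]/[conc]) = −(0.0592/2)·log(0.646/1.7) = +0.012 V.

0.012 V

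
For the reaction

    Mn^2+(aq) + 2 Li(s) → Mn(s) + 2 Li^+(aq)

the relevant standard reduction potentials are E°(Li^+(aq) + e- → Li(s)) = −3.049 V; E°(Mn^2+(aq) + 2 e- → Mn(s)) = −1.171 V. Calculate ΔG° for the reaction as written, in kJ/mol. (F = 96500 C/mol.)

In the reaction as written Mn^2+(aq) is reduced, so the Mn²⁺/Mn couple is the cathode and Li⁺/Li is the anode.
E°cell = −1.171 − (−3.049) = +1.878 V; balancing electrons gives n = 2.
ΔG° = −nFE°cell = −(2)(96500)(+1.878) J/mol = −362 kJ/mol.

−362 kJ/mol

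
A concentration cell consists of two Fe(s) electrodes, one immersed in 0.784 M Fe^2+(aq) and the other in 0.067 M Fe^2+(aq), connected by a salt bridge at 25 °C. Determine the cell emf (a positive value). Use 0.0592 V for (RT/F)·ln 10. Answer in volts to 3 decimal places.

For a concentration cell E°cell = 0, since both electrodes use the same couple.
The compartment with the higher Fe^2+(aq) concentration (0.784 M) acts as the cathode; ions are reduced there and produced at the dilute (0.067 M) anode.
With n = 2, Ecell = −(0.0592/2)·log([dilute]/[conc]) = −(0.0592/2)·log(0.067/0.784) = +0.032 V.

0.032 V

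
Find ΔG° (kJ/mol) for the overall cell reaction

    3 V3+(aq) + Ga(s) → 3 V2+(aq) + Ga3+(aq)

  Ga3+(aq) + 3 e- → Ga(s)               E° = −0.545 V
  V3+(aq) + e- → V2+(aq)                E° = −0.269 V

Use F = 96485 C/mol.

−79.9 kJ/mol

In the reaction as written V3+(aq) is reduced, so the V³⁺/V²⁺ couple is the cathode and Ga³⁺/Ga is the anode.
E°cell = −0.269 − (−0.545) = +0.276 V; balancing electrons gives n = 3.
ΔG° = −nFE°cell = −(3)(96485)(+0.276) J/mol = −79.9 kJ/mol.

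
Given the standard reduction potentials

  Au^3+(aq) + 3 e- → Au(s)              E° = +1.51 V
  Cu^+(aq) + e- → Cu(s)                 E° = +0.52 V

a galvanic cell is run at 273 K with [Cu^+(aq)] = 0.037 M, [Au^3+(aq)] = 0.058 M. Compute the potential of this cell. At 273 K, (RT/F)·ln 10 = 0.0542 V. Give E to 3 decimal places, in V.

+1.045 V

The Au³⁺/Au couple has the more positive E°, so it is the cathode; Cu⁺/Cu is the anode.
The standard potential is +1.51 − (+0.52) = +0.99 V and the balanced reaction transfers n = 3 electrons.
Balancing gives Au^3+(aq) + 3 Cu(s) → Au(s) + 3 Cu^+(aq); hence Q = [Cu^+(aq)]^3 / [Au^3+(aq)] = 0.000873 (log Q = −3.059).
E = E° − (0.0542/n)·log Q = +0.99 − (0.0542/3)(−3.059) = +1.045 V.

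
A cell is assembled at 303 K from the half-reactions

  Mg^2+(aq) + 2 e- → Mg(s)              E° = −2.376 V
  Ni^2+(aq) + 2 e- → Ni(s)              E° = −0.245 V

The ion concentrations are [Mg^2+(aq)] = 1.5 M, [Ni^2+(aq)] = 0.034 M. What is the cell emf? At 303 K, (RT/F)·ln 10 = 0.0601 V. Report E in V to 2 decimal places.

+2.08 V

The Ni²⁺/Ni couple has the more positive E°, so it is the cathode; Mg²⁺/Mg is the anode.
The standard potential is −0.245 − (−2.376) = +2.131 V and the balanced reaction transfers n = 2 electrons.
The balanced reaction is Ni^2+(aq) + Mg(s) → Ni(s) + Mg^2+(aq), so Q = [Mg^2+(aq)] / [Ni^2+(aq)] = 44.1 and log Q = 1.645.
Applying E = E° − (RT ln10/nF)·log Q gives +2.131 − (0.0601/2)(1.645) = +2.08 V.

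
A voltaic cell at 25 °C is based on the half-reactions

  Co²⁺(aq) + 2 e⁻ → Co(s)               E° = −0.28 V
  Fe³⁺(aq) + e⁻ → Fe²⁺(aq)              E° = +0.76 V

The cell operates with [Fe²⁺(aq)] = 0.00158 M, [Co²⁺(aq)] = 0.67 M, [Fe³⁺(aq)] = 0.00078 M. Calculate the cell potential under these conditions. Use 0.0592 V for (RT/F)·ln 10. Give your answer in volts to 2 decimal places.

+1.03 V

Fe³⁺/Fe²⁺ is reduced (cathode, E° = +0.76 V) and Co²⁺/Co is oxidized (anode).
E°cell = E°cat − E°an = +0.76 − (−0.28) = +1.04 V; n = 2.
The balanced reaction is 2 Fe³⁺(aq) + Co(s) → 2 Fe²⁺(aq) + Co²⁺(aq), so Q = ([Fe²⁺(aq)]^2·[Co²⁺(aq)]) / [Fe³⁺(aq)]^2 = 2.75 and log Q = 0.439.
Applying E = E° − (RT ln10/nF)·log Q gives +1.04 − (0.0592/2)(0.439) = +1.03 V.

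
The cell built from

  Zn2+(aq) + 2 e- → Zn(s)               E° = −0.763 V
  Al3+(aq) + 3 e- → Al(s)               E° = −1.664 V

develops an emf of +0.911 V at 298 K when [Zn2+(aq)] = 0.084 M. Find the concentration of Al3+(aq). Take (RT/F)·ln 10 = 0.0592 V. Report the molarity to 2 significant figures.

0.0076 M

Zn²⁺/Zn is the cathode (higher E°); E°cell = −0.763 − (−1.664) = +0.901 V with n = 6.
From the Nernst equation, log Q = n(E° − E)/0.0592 = 6·(+0.901 − (+0.911))/0.0592 = −1.014.
For 3 Zn2+(aq) + 2 Al(s) → 3 Zn(s) + 2 Al3+(aq), the reaction quotient is Q = [Al3+(aq)]^2 / [Zn2+(aq)]^3.
Isolating [Al3+(aq)] in Q = 10^{−1.014} yields log [Al3+(aq)] = −2.121, i.e. 0.0076 M.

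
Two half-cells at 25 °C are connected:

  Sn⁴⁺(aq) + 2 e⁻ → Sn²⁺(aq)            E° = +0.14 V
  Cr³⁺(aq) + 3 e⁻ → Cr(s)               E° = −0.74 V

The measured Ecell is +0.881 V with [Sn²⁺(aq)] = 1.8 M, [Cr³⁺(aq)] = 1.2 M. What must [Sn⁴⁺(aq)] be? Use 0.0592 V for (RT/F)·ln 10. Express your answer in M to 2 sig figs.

Sn⁴⁺/Sn²⁺ is the cathode (higher E°); E°cell = +0.14 − (−0.74) = +0.88 V with n = 6.
Since E = E° − (0.0592/n)·log Q, log Q = n(E° − E)/0.0592 = −0.101.
The balanced reaction is 3 Sn⁴⁺(aq) + 2 Cr(s) → 3 Sn²⁺(aq) + 2 Cr³⁺(aq), so Q = ([Sn²⁺(aq)]^3·[Cr³⁺(aq)]^2) / [Sn⁴⁺(aq)]^3.
Solving for the unknown gives log [Sn⁴⁺(aq)] = 0.342, so [Sn⁴⁺(aq)] ≈ 2.2 M.

2.2 M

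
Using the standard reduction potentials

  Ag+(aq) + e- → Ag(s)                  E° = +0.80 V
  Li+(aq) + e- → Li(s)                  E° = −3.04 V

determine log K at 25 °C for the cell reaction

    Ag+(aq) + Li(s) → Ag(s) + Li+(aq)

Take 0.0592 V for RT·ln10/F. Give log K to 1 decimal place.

The Ag⁺/Ag couple is reduced (cathode); E°cell = +0.80 − (−3.04) = +3.84 V with n = 1.
At equilibrium E = 0, so log K = nE°cell / 0.0592 = (1)(+3.84) / 0.0592 = 64.9.

log K = 64.9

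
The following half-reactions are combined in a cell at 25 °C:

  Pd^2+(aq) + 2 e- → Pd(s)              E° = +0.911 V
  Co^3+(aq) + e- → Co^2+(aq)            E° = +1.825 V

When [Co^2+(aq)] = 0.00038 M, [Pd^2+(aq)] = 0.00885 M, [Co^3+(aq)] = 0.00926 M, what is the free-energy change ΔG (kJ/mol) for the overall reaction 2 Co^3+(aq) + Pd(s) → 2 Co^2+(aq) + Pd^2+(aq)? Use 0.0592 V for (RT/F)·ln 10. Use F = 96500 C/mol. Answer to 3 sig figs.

−204 kJ/mol

With Co³⁺/Co²⁺ reduced at the cathode, E°cell = +1.825 − (+0.911) = +0.914 V and n = 2.
The reaction quotient is ([Co^2+(aq)]^2·[Pd^2+(aq)]) / [Co^3+(aq)]^2 = 1.49×10^−5; by Nernst, E = +0.914 − (0.0592/2)(−4.827) = +1.0569 V.
ΔG = −nFE = −(2)(96500)(+1.0569) J/mol = −204 kJ/mol.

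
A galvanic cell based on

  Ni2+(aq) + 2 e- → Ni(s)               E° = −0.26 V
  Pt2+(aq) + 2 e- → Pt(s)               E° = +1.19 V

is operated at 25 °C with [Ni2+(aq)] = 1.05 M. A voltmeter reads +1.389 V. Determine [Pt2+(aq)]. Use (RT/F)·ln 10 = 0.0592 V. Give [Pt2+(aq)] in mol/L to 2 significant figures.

Pt²⁺/Pt is the cathode (higher E°); E°cell = +1.19 − (−0.26) = +1.45 V with n = 2.
From the Nernst equation, log Q = n(E° − E)/0.0592 = 2·(+1.45 − (+1.389))/0.0592 = 2.061.
The balanced reaction is Pt2+(aq) + Ni(s) → Pt(s) + Ni2+(aq), so Q = [Ni2+(aq)] / [Pt2+(aq)].
Substituting the known concentrations and solving, log [Pt2+(aq)] = −2.040 and [Pt2+(aq)] = 0.0091 M.

0.0091 M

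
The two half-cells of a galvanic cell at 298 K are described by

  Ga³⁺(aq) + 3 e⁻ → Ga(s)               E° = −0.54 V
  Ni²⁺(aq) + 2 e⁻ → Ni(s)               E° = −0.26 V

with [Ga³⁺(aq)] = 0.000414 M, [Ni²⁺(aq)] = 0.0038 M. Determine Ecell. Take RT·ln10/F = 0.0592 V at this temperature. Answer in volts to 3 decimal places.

+0.275 V

The Ni²⁺/Ni couple has the more positive E°, so it is the cathode; Ga³⁺/Ga is the anode.
E°cell = −0.26 − (−0.54) = +0.28 V, with n = 6 electrons transferred.
For the overall reaction 3 Ni²⁺(aq) + 2 Ga(s) → 3 Ni(s) + 2 Ga³⁺(aq), Q = [Ga³⁺(aq)]^2 / [Ni²⁺(aq)]^3 = 3.12, giving log Q = 0.495.
E = E° − (0.0592/n)·log Q = +0.28 − (0.0592/6)(0.495) = +0.275 V.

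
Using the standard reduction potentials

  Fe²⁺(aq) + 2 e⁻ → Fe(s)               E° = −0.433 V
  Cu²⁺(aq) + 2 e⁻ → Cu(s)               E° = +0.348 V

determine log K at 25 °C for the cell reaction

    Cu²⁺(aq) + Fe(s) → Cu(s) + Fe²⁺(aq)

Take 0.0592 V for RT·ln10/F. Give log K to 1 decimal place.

log K = 26.4

The Cu²⁺/Cu couple is reduced (cathode); E°cell = +0.348 − (−0.433) = +0.781 V with n = 2.
At equilibrium E = 0, so log K = nE°cell / 0.0592 = (2)(+0.781) / 0.0592 = 26.4.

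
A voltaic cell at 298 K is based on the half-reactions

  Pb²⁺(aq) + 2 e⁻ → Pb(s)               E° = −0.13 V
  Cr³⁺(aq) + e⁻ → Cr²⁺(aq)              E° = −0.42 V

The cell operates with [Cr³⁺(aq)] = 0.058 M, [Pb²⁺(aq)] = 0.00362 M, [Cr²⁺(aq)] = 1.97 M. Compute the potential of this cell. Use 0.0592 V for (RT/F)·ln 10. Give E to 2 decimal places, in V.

The Pb²⁺/Pb couple has the more positive E°, so it is the cathode; Cr³⁺/Cr²⁺ is the anode.
The standard potential is −0.13 − (−0.42) = +0.29 V and the balanced reaction transfers n = 2 electrons.
Balancing gives Pb²⁺(aq) + 2 Cr²⁺(aq) → Pb(s) + 2 Cr³⁺(aq); hence Q = [Cr³⁺(aq)]^2 / ([Pb²⁺(aq)]·[Cr²⁺(aq)]^2) = 0.239 (log Q = −0.621).
By the Nernst equation, E = +0.29 − (0.0592/2)·(−0.621) = +0.31 V.

+0.31 V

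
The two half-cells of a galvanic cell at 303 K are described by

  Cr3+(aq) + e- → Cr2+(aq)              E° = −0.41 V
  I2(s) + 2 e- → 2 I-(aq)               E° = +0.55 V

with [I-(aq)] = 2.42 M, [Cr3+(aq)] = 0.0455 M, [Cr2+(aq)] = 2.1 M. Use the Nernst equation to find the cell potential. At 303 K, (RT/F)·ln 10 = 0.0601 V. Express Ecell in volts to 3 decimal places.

I₂/I⁻ is reduced (cathode, E° = +0.55 V) and Cr³⁺/Cr²⁺ is oxidized (anode).
E°cell = E°cat − E°an = +0.55 − (−0.41) = +0.96 V; n = 2.
For the overall reaction I2(s) + 2 Cr2+(aq) → 2 I-(aq) + 2 Cr3+(aq), Q = ([I-(aq)]^2·[Cr3+(aq)]^2) / [Cr2+(aq)]^2 = 0.00275, giving log Q = −2.561.
By the Nernst equation, E = +0.96 − (0.0601/2)·(−2.561) = +1.037 V.

+1.037 V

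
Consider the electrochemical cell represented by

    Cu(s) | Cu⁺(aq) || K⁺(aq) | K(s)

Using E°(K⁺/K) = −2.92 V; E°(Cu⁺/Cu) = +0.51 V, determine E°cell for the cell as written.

−3.43 V

By convention the left-hand electrode in cell notation is the anode (oxidation) and the right-hand electrode is the cathode (reduction).
E°cell = E°(right) − E°(left) = −2.92 − (+0.51) = −3.43 V.
The negative sign shows that, as written, the cell would require an external voltage to drive the reaction.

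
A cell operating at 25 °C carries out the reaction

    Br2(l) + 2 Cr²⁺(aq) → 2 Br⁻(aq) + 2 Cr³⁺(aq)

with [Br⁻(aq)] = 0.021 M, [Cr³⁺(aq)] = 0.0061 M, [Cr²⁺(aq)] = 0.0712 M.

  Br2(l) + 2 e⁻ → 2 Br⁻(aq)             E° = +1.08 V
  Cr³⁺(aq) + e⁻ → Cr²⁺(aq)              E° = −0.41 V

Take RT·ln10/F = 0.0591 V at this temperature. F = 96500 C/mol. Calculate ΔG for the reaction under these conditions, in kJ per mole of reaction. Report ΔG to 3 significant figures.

The standard cell potential is +1.08 − (−0.41) = +1.49 V, with n = 2 electrons in the balanced equation.
Here Q = ([Br⁻(aq)]^2·[Cr³⁺(aq)]^2) / [Cr²⁺(aq)]^2 = 3.24×10^−6 (log Q = −5.490), giving E = +1.49 − (0.0591/2)·(−5.490) = +1.6522 V.
Finally ΔG = −nFE = −(2)(96500 C/mol)(+1.6522 V) = −319 kJ/mol.

−319 kJ/mol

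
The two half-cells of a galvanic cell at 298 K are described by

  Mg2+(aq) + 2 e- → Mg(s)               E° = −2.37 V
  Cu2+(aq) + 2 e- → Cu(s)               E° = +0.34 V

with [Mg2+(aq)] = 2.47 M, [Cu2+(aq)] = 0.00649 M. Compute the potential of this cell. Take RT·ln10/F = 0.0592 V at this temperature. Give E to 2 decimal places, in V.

+2.63 V

The Cu²⁺/Cu couple has the more positive E°, so it is the cathode; Mg²⁺/Mg is the anode.
E°cell = E°cat − E°an = +0.34 − (−2.37) = +2.71 V; n = 2.
The balanced reaction is Cu2+(aq) + Mg(s) → Cu(s) + Mg2+(aq), so Q = [Mg2+(aq)] / [Cu2+(aq)] = 381 and log Q = 2.580.
Applying E = E° − (RT ln10/nF)·log Q gives +2.71 − (0.0592/2)(2.580) = +2.63 V.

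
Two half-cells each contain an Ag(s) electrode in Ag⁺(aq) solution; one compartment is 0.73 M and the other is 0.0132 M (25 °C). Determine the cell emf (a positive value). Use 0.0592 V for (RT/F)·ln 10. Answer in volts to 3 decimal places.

For a concentration cell E°cell = 0, since both electrodes use the same couple.
The compartment with the higher Ag⁺(aq) concentration (0.73 M) acts as the cathode; ions are reduced there and produced at the dilute (0.0132 M) anode.
With n = 1, Ecell = −(0.0592/1)·log([dilute]/[conc]) = −(0.0592/1)·log(0.0132/0.73) = +0.103 V.

0.103 V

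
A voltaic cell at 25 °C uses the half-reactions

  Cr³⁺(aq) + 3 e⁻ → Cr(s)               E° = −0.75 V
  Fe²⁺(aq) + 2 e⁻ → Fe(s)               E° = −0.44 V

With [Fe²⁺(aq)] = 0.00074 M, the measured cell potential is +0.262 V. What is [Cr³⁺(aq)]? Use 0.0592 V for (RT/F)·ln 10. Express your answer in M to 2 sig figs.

0.0054 M

The Fe²⁺/Fe couple has the larger reduction potential, so it is the cathode: E°cell = −0.44 − (−0.75) = +0.31 V and n = 6.
Rearranging E = E° − (0.0592/n)·log Q gives log Q = 6(+0.31 − (+0.262))/0.0592 = 4.865.
Balancing electrons gives 3 Fe²⁺(aq) + 2 Cr(s) → 3 Fe(s) + 2 Cr³⁺(aq); thus Q = [Cr³⁺(aq)]^2 / [Fe²⁺(aq)]^3.
Substituting the known concentrations and solving, log [Cr³⁺(aq)] = −2.264 and [Cr³⁺(aq)] = 0.0054 M.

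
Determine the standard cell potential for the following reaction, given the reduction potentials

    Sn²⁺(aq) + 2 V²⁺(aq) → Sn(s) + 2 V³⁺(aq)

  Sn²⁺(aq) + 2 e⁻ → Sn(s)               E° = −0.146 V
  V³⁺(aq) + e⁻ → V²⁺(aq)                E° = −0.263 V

In the reaction as written, Sn²⁺(aq) is reduced (cathode) and V³⁺(aq) is produced by oxidation at the anode.
E°cell = E°(cathode) − E°(anode) = −0.146 − (−0.263) = +0.117 V.

+0.117 V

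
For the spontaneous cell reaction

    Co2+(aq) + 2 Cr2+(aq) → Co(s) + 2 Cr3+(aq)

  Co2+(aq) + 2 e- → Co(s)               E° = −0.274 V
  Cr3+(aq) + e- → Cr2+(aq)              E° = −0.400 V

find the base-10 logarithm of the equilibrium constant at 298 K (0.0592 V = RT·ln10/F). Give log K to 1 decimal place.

The Co²⁺/Co couple is reduced (cathode); E°cell = −0.274 − (−0.400) = +0.126 V with n = 2.
At equilibrium E = 0, so log K = nE°cell / 0.0592 = (2)(+0.126) / 0.0592 = 4.3.

log K = 4.3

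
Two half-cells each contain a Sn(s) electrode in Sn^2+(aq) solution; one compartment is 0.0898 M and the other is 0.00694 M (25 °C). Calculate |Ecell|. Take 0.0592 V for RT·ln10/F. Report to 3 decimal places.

0.033 V

For a concentration cell E°cell = 0, since both electrodes use the same couple.
The compartment with the higher Sn^2+(aq) concentration (0.0898 M) acts as the cathode; ions are reduced there and produced at the dilute (0.00694 M) anode.
With n = 2, Ecell = −(0.0592/2)·log([dilute]/[conc]) = −(0.0592/2)·log(0.00694/0.0898) = +0.033 V.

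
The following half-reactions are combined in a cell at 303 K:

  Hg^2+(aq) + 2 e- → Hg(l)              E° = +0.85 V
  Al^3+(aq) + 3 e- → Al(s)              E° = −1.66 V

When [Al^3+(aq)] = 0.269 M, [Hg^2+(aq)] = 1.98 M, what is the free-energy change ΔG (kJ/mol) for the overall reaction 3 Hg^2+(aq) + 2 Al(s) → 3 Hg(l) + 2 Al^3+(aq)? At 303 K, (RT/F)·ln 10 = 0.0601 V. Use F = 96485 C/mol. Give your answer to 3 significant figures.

With Hg²⁺/Hg reduced at the cathode, E°cell = +0.85 − (−1.66) = +2.51 V and n = 6.
Q = [Al^3+(aq)]^2 / [Hg^2+(aq)]^3 = 0.00932, so log Q = −2.030 and E = +2.51 − (0.0601/6)(−2.030) = +2.5303 V.
Finally ΔG = −nFE = −(6)(96485 C/mol)(+2.5303 V) = −1460 kJ/mol.

−1460 kJ/mol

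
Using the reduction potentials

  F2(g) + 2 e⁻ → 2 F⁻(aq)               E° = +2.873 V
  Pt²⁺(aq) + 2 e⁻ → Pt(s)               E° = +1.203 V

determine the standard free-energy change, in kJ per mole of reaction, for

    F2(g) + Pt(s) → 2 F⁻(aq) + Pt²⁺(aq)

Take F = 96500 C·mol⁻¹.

In the reaction as written F2(g) is reduced, so the F₂/F⁻ couple is the cathode and Pt²⁺/Pt is the anode.
E°cell = +2.873 − (+1.203) = +1.670 V; balancing electrons gives n = 2.
ΔG° = −nFE°cell = −(2)(96500)(+1.670) J/mol = −322 kJ/mol.

−322 kJ/mol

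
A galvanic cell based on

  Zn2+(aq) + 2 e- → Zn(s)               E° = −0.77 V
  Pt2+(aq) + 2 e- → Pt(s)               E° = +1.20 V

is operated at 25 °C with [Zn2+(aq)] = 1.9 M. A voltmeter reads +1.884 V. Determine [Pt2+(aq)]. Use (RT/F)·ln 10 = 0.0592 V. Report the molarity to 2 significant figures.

0.0024 M

With Pt²⁺/Pt at the cathode and Zn²⁺/Zn at the anode, E°cell = +1.20 − (−0.77) = +1.97 V (n = 2).
From the Nernst equation, log Q = n(E° − E)/0.0592 = 2·(+1.97 − (+1.884))/0.0592 = 2.905.
Balancing electrons gives Pt2+(aq) + Zn(s) → Pt(s) + Zn2+(aq); thus Q = [Zn2+(aq)] / [Pt2+(aq)].
Substituting the known concentrations and solving, log [Pt2+(aq)] = −2.626 and [Pt2+(aq)] = 0.0024 M.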